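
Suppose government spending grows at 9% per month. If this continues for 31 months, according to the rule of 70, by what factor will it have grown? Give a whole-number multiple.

approximately 16 times

At 9% one doubling takes ≈ 7.78 months; 31 months is 4 of them, so ×16.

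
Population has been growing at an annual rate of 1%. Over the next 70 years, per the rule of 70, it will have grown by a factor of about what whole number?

about 2 times

At 1% one doubling takes ≈ 70.00 years; 70 years is 1 of them, so ×2.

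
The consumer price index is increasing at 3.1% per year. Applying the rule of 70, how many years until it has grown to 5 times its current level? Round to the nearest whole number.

One doubling takes 70/3.1 = 22.58 years.
5× is log₂ 5 ≈ 2.32 doublings, so ≈ 2.32 × 22.58 = 52 years.

about 52 years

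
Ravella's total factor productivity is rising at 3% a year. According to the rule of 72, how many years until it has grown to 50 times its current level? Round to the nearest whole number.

One doubling takes 72/3 = 24.00 years.
50× is log₂ 50 ≈ 5.64 doublings, so ≈ 5.64 × 24.00 = 135 years.

135 years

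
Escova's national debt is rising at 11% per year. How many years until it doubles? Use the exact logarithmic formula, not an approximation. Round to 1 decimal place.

6.6 years

t = ln(2) / ln(1 + 0.11) = 0.6931 / 0.104360 ≈ 6.64.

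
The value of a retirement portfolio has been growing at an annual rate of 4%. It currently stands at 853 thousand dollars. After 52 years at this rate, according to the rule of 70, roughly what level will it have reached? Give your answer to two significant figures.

Doubling time ≈ 70/4 = 17.50 years.
52 years is 52/17.50 ≈ 2.97 doublings, a factor of 2^2.97 ≈ 7.84.
853 × 7.84 ≈ 6700 thousand dollars.

≈ 6700 thousand dollars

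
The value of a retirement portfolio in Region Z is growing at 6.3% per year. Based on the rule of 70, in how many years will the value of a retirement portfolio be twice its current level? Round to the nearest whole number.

11 years

Doubling time ≈ 70 / 6.3 = 11.11 years.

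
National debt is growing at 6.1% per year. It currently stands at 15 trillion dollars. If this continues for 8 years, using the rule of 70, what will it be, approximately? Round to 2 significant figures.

It doubles every 70/6.1 ≈ 11.48 years, so 8 years is 0.70 doublings.
2^0.70 ≈ 1.62; 15 × 1.62 ≈ 24 trillion dollars.

roughly 24 trillion dollars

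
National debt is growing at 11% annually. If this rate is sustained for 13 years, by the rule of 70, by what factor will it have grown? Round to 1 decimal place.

approximately 4.1 times

Doubles every ≈ 6.36 years (70/11).
13 years is 2.04 doublings; 2^2.04 ≈ 4.1×.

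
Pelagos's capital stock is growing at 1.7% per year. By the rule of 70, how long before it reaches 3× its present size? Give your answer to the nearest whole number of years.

approximately 65 years

Doubling time ≈ 70/1.7 = 41.18 years.
Reaching 3× takes log₂(3) ≈ 1.58 doublings.
1.58 × 41.18 ≈ 65 years.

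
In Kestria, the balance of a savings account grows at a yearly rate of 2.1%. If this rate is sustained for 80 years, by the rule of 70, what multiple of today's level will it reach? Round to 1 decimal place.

Doubling time ≈ 70/2.1 = 33.33 years.
80 years / 33.33 ≈ 2.40 doublings → factor 2^2.40 ≈ 5.3.

roughly 5.3 times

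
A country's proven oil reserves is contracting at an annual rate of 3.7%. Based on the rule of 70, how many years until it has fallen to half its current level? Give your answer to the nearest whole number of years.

approximately 19 years

Halving time ≈ 70 / 3.7 = 18.92 → 19 years.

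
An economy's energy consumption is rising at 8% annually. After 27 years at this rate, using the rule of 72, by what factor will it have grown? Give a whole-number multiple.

8 times

72/8 ≈ 9.00 years per doubling.
27 years fits 3 doublings: 2^3 = 8.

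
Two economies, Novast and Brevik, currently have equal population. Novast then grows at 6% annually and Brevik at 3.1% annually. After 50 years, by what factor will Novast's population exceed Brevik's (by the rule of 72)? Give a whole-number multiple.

Only the 2.9-point difference matters.
72/2.9 ≈ 24.83 years per doubling of the ratio; 50 years gives 2.01 doublings, so ≈ 4×.

4 times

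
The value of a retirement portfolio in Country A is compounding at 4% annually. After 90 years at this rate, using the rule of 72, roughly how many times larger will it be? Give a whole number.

At 4% one doubling takes ≈ 18.00 years; 90 years is 5 of them, so ×32.

about 32 times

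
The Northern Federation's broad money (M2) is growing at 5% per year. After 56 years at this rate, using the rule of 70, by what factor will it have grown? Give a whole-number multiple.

about 16 times

At 5% one doubling takes ≈ 14.00 years; 56 years is 4 of them, so ×16.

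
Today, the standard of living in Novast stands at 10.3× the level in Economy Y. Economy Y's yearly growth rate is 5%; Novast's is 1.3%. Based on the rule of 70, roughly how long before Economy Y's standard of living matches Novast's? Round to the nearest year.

≈ 64 years

The growth-rate gap is 5% − 1.3% = 3.7 percentage points.
So the ratio between them halves every 70/3.7 ≈ 18.92 years.
A 10.3× gap takes log₂(10.3) ≈ 3.36 halvings to close: 3.36 × 18.92 ≈ 64 years.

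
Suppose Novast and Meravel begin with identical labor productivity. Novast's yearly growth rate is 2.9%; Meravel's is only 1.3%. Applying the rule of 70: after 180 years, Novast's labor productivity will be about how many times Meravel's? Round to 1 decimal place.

Only the 1.6-point difference matters.
70/1.6 ≈ 43.75 years per doubling of the ratio; 180 years gives 4.11 doublings, so ≈ 17.3×.

around 17.3 times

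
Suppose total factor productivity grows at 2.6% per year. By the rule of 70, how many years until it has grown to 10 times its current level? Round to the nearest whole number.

At 2.6% it doubles every 70/2.6 ≈ 26.92 years.
Reaching 10× takes log₂(10) ≈ 3.32 doublings.
3.32 × 26.92 ≈ 89 years.

around 89 years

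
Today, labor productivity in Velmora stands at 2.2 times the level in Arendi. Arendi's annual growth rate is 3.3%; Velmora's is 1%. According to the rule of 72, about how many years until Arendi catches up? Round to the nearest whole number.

The growth-rate gap is 3.3% − 1% = 2.3 percentage points.
So the ratio between them halves every 72/2.3 ≈ 31.30 years.
A 2.2 times gap takes log₂(2.2) ≈ 1.14 halvings to close: 1.14 × 31.30 ≈ 36 years.

≈ 36 years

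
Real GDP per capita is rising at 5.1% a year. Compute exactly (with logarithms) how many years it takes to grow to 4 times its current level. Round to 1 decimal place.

27.9 years

t = ln(4) / ln(1 + 0.051) = 1.3863 / 0.049742 ≈ 27.87.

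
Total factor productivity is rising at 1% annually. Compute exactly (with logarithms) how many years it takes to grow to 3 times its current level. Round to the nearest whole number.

t = ln(3) / ln(1 + 0.01) = 1.0986 / 0.009950 ≈ 110.41.
≈ 110 years.

110 years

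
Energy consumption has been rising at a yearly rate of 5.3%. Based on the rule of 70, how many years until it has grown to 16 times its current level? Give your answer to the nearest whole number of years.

about 53 years

Doubling time ≈ 70/5.3 = 13.21 years.
16 = 2^4, so 4 doublings → 53 years.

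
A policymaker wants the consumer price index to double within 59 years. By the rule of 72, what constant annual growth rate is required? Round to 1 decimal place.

72 / 59 ≈ 1.22, so about 1.2% a year.

≈ 1.2%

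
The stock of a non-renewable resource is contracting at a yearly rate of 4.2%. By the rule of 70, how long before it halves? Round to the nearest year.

about 17 years

The rule works in reverse for decay: 70/4.2 ≈ 16.67 years to halve.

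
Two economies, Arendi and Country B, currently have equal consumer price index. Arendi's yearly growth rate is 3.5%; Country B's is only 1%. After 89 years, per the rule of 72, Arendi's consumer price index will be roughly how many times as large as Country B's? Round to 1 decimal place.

Rate gap = 3.5% − 1% = 2.5 points.
The ratio doubles every 72/2.5 ≈ 28.80 years.
89/28.80 ≈ 3.09 doublings → ratio ≈ 2^3.09 ≈ 8.5.

8.5 times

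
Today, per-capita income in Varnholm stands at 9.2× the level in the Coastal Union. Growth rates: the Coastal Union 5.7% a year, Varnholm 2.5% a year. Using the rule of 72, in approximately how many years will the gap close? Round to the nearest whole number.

the Coastal Union gains on Varnholm at 5.7% − 2.5% = 3.2 points a year.
At that relative rate the gap halves every 72/3.2 ≈ 22.50 years.
A 9.2× gap takes log₂(9.2) ≈ 3.20 halvings to close: 3.20 × 22.50 ≈ 72 years.

72 years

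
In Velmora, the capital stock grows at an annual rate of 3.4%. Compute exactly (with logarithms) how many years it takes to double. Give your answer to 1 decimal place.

t = ln(2) / ln(1 + 0.034) = 0.6931 / 0.033435 ≈ 20.73.

20.7 years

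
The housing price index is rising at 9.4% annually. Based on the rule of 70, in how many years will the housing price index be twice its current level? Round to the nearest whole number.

At 9.4%, doubling takes about 70/9.4 = 7.45 years.

approximately 7 years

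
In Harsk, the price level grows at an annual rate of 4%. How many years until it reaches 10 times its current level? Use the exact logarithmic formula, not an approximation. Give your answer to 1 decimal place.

t = ln(10) / ln(1 + 0.04) = 2.3026 / 0.039221 ≈ 58.71.

58.7 years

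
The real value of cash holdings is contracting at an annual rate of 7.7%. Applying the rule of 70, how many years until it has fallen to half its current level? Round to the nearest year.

approximately 9 years

Falling at 7.7%, it halves about every 70/7.7 = 9.09 years.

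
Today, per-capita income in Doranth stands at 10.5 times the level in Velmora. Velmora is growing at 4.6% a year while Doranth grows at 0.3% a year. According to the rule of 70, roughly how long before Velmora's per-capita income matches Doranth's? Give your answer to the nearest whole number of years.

55 years

What matters is the difference: 4.3 pp.
Rule of 70 on the gap: the ratio halves every 70/4.3 ≈ 16.28 years.
A 10.5 times gap takes log₂(10.5) ≈ 3.39 halvings to close: 3.39 × 16.28 ≈ 55 years.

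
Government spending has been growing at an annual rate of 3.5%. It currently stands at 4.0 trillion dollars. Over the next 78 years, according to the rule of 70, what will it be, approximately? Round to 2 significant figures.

It doubles every 70/3.5 ≈ 20.00 years, so 78 years is 3.90 doublings.
2^3.90 ≈ 14.93; 4.0 × 14.93 ≈ 60 trillion dollars.

approximately 60 trillion dollars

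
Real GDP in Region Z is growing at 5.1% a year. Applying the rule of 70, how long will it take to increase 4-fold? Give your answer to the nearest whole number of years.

At 5.1% it doubles every 70/5.1 ≈ 13.73 years.
4 = 2^2, so 2 doublings → 27 years.

27 years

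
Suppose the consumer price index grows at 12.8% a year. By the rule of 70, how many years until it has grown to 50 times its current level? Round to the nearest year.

roughly 31 years

Doubling time ≈ 70/12.8 = 5.47 years.
50× is log₂ 50 ≈ 5.64 doublings, so ≈ 5.64 × 5.47 = 31 years.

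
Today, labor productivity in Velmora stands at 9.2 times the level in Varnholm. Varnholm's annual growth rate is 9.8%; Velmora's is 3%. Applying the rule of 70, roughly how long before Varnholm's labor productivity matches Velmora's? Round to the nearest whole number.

roughly 33 years

The growth-rate gap is 9.8% − 3% = 6.8 percentage points.
So the ratio between them halves every 70/6.8 ≈ 10.29 years.
A 9.2 times gap takes log₂(9.2) ≈ 3.20 halvings to close: 3.20 × 10.29 ≈ 33 years.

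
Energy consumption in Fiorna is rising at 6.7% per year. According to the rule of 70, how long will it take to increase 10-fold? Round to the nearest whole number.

about 35 years

Doubling time ≈ 70/6.7 = 10.45 years.
Reaching 10× takes log₂(10) ≈ 3.32 doublings.
3.32 × 10.45 ≈ 35 years.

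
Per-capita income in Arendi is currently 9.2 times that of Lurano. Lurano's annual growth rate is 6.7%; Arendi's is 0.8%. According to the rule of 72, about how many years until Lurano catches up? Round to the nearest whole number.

The growth-rate gap is 6.7% − 0.8% = 5.9 percentage points.
So the ratio between them halves every 72/5.9 ≈ 12.20 years.
A 9.2 times gap takes log₂(9.2) ≈ 3.20 halvings to close: 3.20 × 12.20 ≈ 39 years.

approximately 39 years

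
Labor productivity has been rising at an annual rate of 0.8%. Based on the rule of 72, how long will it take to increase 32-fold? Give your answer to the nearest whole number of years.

Doubling time ≈ 72/0.8 = 90.00 years.
32 = 2^5, so 5 doublings → 450 years.

about 450 years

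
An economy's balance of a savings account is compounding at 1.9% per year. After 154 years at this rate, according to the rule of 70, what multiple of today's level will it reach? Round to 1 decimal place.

Doubling time ≈ 70/1.9 = 36.84 years.
154 years / 36.84 ≈ 4.18 doublings → factor 2^4.18 ≈ 18.1.

about 18.1 times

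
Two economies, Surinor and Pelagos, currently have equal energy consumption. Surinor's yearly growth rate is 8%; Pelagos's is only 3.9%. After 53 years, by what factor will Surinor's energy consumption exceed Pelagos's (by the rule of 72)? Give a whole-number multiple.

around 8 times

Only the 4.1-point difference matters.
72/4.1 ≈ 17.56 years per doubling of the ratio; 53 years gives 3.02 doublings, so ≈ 8×.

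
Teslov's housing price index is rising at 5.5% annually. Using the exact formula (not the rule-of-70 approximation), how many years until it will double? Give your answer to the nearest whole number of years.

t = ln(2) / ln(1 + 0.055) = 0.6931 / 0.053541 ≈ 12.95.
≈ 13 years.

13 years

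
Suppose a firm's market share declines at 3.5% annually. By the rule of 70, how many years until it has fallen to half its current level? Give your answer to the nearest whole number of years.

The rule works in reverse for decay: 70/3.5 ≈ 20.00 years to halve.

approximately 20 years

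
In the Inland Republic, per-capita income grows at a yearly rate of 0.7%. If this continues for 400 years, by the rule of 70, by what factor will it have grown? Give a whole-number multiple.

Doubling time ≈ 70/0.7 = 100.00 years.
400/100.00 ≈ 4 doublings, so about 2^4 = 16×.

approximately 16 times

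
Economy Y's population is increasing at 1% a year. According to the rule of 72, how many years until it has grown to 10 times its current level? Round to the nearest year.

One doubling takes 72/1 = 72.00 years.
10× is log₂ 10 ≈ 3.32 doublings, so ≈ 3.32 × 72.00 = 239 years.

239 years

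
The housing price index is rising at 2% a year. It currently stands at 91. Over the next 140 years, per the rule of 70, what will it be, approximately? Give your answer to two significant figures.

It doubles every 70/2 ≈ 35.00 years, so 140 years is 4.00 doublings.
2^4.00 ≈ 16.00; 91 × 16.00 ≈ 1500.

1500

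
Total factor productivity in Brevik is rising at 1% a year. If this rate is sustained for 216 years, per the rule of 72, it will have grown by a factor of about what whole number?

approximately 8 times

Doubling time ≈ 72/1 = 72.00 years.
216/72.00 ≈ 3 doublings, so about 2^3 = 8×.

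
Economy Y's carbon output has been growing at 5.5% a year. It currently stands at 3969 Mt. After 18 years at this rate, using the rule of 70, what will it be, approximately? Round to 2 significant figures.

about 11000 Mt

It doubles every 70/5.5 ≈ 12.73 years, so 18 years is 1.41 doublings.
2^1.41 ≈ 2.66; 3969 × 2.66 ≈ 11000 Mt.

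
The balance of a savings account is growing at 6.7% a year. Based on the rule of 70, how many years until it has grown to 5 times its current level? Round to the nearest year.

24 years

At 6.7% it doubles every 70/6.7 ≈ 10.45 years.
Reaching 5× takes log₂(5) ≈ 2.32 doublings.
2.32 × 10.45 ≈ 24 years.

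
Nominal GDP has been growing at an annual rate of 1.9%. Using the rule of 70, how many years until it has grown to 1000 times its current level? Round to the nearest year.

One doubling takes 70/1.9 = 36.84 years.
Reaching 1000× takes log₂(1000) ≈ 9.97 doublings.
9.97 × 36.84 ≈ 367 years.

about 367 years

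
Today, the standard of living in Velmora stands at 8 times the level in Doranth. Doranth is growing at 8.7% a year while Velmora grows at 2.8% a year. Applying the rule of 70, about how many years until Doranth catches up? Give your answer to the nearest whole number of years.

What matters is the difference: 5.9 pp.
Rule of 70 on the gap: the ratio halves every 70/5.9 ≈ 11.86 years.
An 8 times gap closes after 3 halvings: 3 × 11.86 ≈ 36 years.

≈ 36 years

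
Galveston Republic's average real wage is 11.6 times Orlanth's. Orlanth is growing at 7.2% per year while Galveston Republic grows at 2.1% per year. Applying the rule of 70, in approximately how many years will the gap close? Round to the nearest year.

roughly 49 years

What matters is the difference: 5.1 pp.
Rule of 70 on the gap: the ratio halves every 70/5.1 ≈ 13.73 years.
An 11.6 times gap takes log₂(11.6) ≈ 3.54 halvings to close: 3.54 × 13.73 ≈ 49 years.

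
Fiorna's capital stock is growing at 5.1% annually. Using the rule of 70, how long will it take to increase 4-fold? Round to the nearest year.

approximately 27 years

At 5.1% it doubles every 70/5.1 ≈ 13.73 years.
4× is 2 doublings, so 2 × 13.73 ≈ 27 years.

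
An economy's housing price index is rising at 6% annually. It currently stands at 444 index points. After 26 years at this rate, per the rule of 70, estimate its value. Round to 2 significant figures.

Doubling time ≈ 70/6 = 11.67 years.
26 years is 26/11.67 ≈ 2.23 doublings, a factor of 2^2.23 ≈ 4.69.
444 × 4.69 ≈ 2100 index points.

around 2100 index points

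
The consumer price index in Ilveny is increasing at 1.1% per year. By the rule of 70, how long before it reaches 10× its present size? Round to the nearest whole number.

approximately 211 years

Doubling time ≈ 70/1.1 = 63.64 years.
10× is log₂ 10 ≈ 3.32 doublings, so ≈ 3.32 × 63.64 = 211 years.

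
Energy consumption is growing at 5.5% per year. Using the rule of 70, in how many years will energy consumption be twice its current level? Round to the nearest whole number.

13 years

At 5.5%, doubling takes about 70/5.5 = 12.73 years.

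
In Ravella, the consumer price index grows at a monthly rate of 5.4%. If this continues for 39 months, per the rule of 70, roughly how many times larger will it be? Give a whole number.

8 times

At 5.4% one doubling takes ≈ 12.96 months; 39 months is 3 of them, so ×8.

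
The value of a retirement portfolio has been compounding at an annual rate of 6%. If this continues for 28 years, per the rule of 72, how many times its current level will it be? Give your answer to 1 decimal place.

around 5.0 times

Doubles every ≈ 12.00 years (72/6).
28 years is 2.33 doublings; 2^2.33 ≈ 5.0×.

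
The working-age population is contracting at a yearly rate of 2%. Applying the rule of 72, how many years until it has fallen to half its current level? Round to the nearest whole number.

around 36 years

Falling at 2%, it halves about every 72/2 = 36.00 years.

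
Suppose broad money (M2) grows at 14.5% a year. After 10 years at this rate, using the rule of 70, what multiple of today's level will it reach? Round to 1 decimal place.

Doubling time ≈ 70/14.5 = 4.83 years.
10 years / 4.83 ≈ 2.07 doublings → factor 2^2.07 ≈ 4.2.

about 4.2 times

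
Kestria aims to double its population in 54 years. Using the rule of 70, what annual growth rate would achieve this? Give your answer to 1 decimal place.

70 / 54 ≈ 1.30, so about 1.3% a year.

roughly 1.3% a year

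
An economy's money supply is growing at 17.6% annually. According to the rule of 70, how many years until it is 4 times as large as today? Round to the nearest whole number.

One doubling takes 70/17.6 = 3.98 years.
4× is 2 doublings, so 2 × 3.98 ≈ 8 years.

about 8 years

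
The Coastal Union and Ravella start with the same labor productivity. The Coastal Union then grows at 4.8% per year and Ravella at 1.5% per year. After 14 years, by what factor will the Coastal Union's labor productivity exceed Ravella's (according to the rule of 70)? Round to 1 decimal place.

the Coastal Union pulls ahead at 3.3 pp per year, so the ratio doubles every 70/3.3 ≈ 21.21 years.
In 14 years that's 0.66 doublings: 2^0.66 ≈ 1.6.

approximately 1.6 times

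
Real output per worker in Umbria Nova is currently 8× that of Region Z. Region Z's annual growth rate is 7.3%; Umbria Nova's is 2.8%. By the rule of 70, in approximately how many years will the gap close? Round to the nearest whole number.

Region Z gains on Umbria Nova at 7.3% − 2.8% = 4.5 points a year.
At that relative rate the gap halves every 70/4.5 ≈ 15.56 years.
An 8× gap closes after 3 halvings: 3 × 15.56 ≈ 47 years.

about 47 years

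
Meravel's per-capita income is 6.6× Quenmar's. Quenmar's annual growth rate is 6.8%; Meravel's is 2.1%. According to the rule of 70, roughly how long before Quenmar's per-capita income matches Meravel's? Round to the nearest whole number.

around 41 years

What matters is the difference: 4.7 pp.
Rule of 70 on the gap: the ratio halves every 70/4.7 ≈ 14.89 years.
A 6.6× gap takes log₂(6.6) ≈ 2.72 halvings to close: 2.72 × 14.89 ≈ 41 years.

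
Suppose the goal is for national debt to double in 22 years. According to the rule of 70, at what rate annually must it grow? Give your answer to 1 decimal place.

≈ 3.2%

70 / 22 ≈ 3.18, so about 3.2% annually.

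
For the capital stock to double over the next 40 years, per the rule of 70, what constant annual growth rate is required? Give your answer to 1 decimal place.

70 / 40 ≈ 1.75, so about 1.8% annually.

1.8%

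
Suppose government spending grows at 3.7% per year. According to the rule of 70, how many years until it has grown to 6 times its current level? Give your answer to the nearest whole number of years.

49 years

At 3.7% it doubles every 70/3.7 ≈ 18.92 years.
6× is log₂ 6 ≈ 2.58 doublings, so ≈ 2.58 × 18.92 = 49 years.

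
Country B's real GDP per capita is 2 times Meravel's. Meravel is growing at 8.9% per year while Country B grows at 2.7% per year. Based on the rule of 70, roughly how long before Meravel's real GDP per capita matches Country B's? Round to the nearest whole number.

about 11 years

Meravel gains on Country B at 8.9% − 2.7% = 6.2 points a year.
At that relative rate the gap halves every 70/6.2 ≈ 11.29 years.
A 2 times gap closes after 1 halving: 1 × 11.29 ≈ 11 years.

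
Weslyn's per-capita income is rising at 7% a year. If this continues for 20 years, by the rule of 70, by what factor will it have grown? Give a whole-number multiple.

Doubling time ≈ 70/7 = 10.00 years.
20/10.00 ≈ 2 doublings, so about 2^2 = 4×.

≈ 4 times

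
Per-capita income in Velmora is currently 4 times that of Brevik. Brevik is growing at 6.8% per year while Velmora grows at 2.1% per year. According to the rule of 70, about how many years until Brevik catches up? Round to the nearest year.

around 30 years

The growth-rate gap is 6.8% − 2.1% = 4.7 percentage points.
So the ratio between them halves every 70/4.7 ≈ 14.89 years.
A 4 times gap closes after 2 halvings: 2 × 14.89 ≈ 30 years.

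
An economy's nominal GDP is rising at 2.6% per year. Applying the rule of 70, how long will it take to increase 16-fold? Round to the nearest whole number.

about 108 years

At 2.6% it doubles every 70/2.6 ≈ 26.92 years.
Getting to 16× needs 4 doublings: 4 × 26.92 ≈ 108 years.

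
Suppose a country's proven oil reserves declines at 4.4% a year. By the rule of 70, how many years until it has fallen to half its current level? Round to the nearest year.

Halving time ≈ 70 / 4.4 = 15.91 → 16 years.

about 16 years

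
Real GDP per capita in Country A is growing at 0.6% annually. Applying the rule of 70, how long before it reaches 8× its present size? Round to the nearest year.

Doubling time ≈ 70/0.6 = 116.67 years.
Getting to 8× needs 3 doublings: 3 × 116.67 ≈ 350 years.

about 350 years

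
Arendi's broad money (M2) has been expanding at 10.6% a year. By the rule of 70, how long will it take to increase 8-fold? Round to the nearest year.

Doubling time ≈ 70/10.6 = 6.60 years.
8 = 2^3, so 3 doublings → 20 years.

20 years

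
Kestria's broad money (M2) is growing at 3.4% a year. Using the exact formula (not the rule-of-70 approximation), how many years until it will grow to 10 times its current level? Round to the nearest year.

69 years

t = ln(10) / ln(1 + 0.034) = 2.3026 / 0.033435 ≈ 68.87.
≈ 69 years.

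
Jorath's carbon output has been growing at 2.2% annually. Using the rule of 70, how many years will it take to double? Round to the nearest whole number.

At 2.2%, doubling takes about 70/2.2 = 31.82 years.

roughly 32 years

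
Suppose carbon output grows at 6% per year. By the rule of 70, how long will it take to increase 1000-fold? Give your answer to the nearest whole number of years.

approximately 116 years

At 6% it doubles every 70/6 ≈ 11.67 years.
Reaching 1000× takes log₂(1000) ≈ 9.97 doublings.
9.97 × 11.67 ≈ 116 years.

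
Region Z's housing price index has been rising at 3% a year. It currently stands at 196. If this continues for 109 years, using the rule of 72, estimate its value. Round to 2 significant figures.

about 4600

Doubling time ≈ 72/3 = 24.00 years.
109 years is 109/24.00 ≈ 4.54 doublings, a factor of 2^4.54 ≈ 23.26.
196 × 23.26 ≈ 4600.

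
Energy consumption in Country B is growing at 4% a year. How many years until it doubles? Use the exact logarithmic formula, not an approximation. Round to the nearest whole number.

18 years

t = ln(2) / ln(1 + 0.04) = 0.6931 / 0.039221 ≈ 17.67.
≈ 18 years.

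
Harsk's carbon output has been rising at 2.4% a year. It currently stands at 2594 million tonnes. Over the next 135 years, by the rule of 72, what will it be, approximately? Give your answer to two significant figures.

≈ 59000 million tonnes

It doubles every 72/2.4 ≈ 30.00 years, so 135 years is 4.50 doublings.
2^4.50 ≈ 22.63; 2594 × 22.63 ≈ 59000 million tonnes.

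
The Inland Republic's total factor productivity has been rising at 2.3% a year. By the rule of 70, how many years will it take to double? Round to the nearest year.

At 2.3%, doubling takes about 70/2.3 = 30.43 years.

30 years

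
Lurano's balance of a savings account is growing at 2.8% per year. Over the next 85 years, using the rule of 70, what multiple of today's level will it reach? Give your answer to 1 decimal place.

Doubling time ≈ 70/2.8 = 25.00 years.
85 years / 25.00 ≈ 3.40 doublings → factor 2^3.40 ≈ 10.6.

10.6 times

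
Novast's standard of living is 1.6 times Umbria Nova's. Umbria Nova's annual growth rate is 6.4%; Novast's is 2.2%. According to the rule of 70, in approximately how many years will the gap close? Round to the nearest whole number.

Umbria Nova gains on Novast at 6.4% − 2.2% = 4.2 points a year.
At that relative rate the gap halves every 70/4.2 ≈ 16.67 years.
A 1.6 times gap takes log₂(1.6) ≈ 0.68 halvings to close: 0.68 × 16.67 ≈ 11 years.

around 11 years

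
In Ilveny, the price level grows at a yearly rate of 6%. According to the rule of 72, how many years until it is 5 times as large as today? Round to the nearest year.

≈ 28 years

At 6% it doubles every 72/6 ≈ 12.00 years.
Reaching 5× takes log₂(5) ≈ 2.32 doublings.
2.32 × 12.00 ≈ 28 years.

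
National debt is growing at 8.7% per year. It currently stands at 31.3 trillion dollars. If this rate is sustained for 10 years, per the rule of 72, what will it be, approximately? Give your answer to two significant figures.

Doubling time ≈ 72/8.7 = 8.28 years.
10 years is 10/8.28 ≈ 1.21 doublings, a factor of 2^1.21 ≈ 2.31.
31.3 × 2.31 ≈ 72 trillion dollars.

approximately 72 trillion dollars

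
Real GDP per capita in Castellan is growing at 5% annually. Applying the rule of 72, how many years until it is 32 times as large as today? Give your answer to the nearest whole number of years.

Doubling time ≈ 72/5 = 14.40 years.
32× is 5 doublings, so 5 × 14.40 ≈ 72 years.

approximately 72 years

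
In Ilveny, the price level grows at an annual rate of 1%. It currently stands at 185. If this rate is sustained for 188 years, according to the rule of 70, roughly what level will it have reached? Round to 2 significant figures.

1200

It doubles every 70/1 ≈ 70.00 years, so 188 years is 2.69 doublings.
2^2.69 ≈ 6.45; 185 × 6.45 ≈ 1200.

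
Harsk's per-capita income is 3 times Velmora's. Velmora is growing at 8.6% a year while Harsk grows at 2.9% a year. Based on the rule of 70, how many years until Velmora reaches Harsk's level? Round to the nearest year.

around 19 years

What matters is the difference: 5.7 pp.
Rule of 70 on the gap: the ratio halves every 70/5.7 ≈ 12.28 years.
A 3 times gap takes log₂(3) ≈ 1.58 halvings to close: 1.58 × 12.28 ≈ 19 years.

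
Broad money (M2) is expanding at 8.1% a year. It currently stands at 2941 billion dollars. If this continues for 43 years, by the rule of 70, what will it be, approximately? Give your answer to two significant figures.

Doubling time ≈ 70/8.1 = 8.64 years.
43 years is 43/8.64 ≈ 4.98 doublings, a factor of 2^4.98 ≈ 31.56.
2941 × 31.56 ≈ 93000 billion dollars.

about 93000 billion dollars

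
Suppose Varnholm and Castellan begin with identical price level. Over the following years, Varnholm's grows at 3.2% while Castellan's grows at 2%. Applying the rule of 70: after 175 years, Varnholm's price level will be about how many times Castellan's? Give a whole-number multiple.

≈ 8 times

Varnholm pulls ahead at 1.2 pp per year, so the ratio doubles every 70/1.2 ≈ 58.33 years.
In 175 years that's 3.00 doublings: 2^3.00 ≈ 8.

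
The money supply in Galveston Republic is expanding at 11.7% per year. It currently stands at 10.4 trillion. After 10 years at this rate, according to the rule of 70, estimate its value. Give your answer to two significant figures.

about 33 trillion

It doubles every 70/11.7 ≈ 5.98 years, so 10 years is 1.67 doublings.
2^1.67 ≈ 3.18; 10.4 × 3.18 ≈ 33 trillion.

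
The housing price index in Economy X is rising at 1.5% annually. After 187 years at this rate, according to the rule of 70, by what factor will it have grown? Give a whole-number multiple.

At 1.5% one doubling takes ≈ 46.67 years; 187 years is 4 of them, so ×16.

about 16 times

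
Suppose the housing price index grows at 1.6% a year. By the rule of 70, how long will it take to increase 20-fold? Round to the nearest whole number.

roughly 189 years

Doubling time ≈ 70/1.6 = 43.75 years.
20× is log₂ 20 ≈ 4.32 doublings, so ≈ 4.32 × 43.75 = 189 years.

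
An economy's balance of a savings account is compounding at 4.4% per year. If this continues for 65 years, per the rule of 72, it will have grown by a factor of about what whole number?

72/4.4 ≈ 16.36 years per doubling.
65 years fits 4 doublings: 2^4 = 16.

around 16 times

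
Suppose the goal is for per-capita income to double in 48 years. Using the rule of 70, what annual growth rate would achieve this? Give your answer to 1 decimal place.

70 / 48 ≈ 1.46, so about 1.5% annually.

≈ 1.5%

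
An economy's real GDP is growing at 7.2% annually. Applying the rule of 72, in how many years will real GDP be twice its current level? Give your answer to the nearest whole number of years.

about 10 years

72/7.2 ≈ 10.00, so it doubles roughly every 10 years.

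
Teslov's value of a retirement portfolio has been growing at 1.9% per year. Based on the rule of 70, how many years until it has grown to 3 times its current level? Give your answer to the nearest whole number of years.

around 58 years

At 1.9% it doubles every 70/1.9 ≈ 36.84 years.
3× is log₂ 3 ≈ 1.58 doublings, so ≈ 1.58 × 36.84 = 58 years.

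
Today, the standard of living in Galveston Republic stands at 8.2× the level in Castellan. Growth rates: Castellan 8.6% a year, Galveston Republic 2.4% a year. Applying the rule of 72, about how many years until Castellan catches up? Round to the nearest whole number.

roughly 35 years

What matters is the difference: 6.2 pp.
Rule of 72 on the gap: the ratio halves every 72/6.2 ≈ 11.61 years.
An 8.2× gap takes log₂(8.2) ≈ 3.04 halvings to close: 3.04 × 11.61 ≈ 35 years.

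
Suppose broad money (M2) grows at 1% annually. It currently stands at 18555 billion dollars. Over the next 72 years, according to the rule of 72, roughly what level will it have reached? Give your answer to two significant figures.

Doubling time ≈ 72/1 = 72.00 years.
72 years is 72/72.00 ≈ 1.00 doublings, a factor of 2^1.00 ≈ 2.00.
18555 × 2.00 ≈ 37000 billion dollars.

around 37000 billion dollars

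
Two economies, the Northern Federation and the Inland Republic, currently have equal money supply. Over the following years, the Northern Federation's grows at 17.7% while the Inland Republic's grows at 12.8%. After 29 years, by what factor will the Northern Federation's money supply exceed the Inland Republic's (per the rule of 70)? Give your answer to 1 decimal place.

≈ 4.1 times

Only the 4.9-point difference matters.
70/4.9 ≈ 14.29 years per doubling of the ratio; 29 years gives 2.03 doublings, so ≈ 4.1×.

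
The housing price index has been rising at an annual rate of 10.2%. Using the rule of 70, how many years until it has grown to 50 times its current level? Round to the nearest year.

around 39 years

At 10.2% it doubles every 70/10.2 ≈ 6.86 years.
50× is log₂ 50 ≈ 5.64 doublings, so ≈ 5.64 × 6.86 = 39 years.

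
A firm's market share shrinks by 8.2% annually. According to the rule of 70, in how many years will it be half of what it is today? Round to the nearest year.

9 years

Halving time ≈ 70 / 8.2 = 8.54 → 9 years.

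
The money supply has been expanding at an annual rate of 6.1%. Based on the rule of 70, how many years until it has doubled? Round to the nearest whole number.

11 years

70/6.1 ≈ 11.48, so it doubles roughly every 11 years.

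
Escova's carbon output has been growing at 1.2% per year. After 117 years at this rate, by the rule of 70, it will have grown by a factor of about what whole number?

4 times

70/1.2 ≈ 58.33 years per doubling.
117 years fits 2 doublings: 2^2 = 4.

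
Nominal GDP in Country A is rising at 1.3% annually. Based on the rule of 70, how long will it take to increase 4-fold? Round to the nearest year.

At 1.3% it doubles every 70/1.3 ≈ 53.85 years.
4 = 2^2, so 2 doublings → 108 years.

roughly 108 years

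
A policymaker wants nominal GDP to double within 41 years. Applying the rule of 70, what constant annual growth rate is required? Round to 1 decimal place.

approximately 1.7% annually

70 / 41 ≈ 1.71, so about 1.7% annually.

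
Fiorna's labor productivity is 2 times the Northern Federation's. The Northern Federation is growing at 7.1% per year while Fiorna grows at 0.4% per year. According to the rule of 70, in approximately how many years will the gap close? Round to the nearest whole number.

≈ 10 years

the Northern Federation gains on Fiorna at 7.1% − 0.4% = 6.7 points a year.
At that relative rate the gap halves every 70/6.7 ≈ 10.45 years.
A 2 times gap closes after 1 halving: 1 × 10.45 ≈ 10 years.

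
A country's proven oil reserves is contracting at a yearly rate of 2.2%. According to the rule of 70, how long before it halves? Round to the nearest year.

about 32 years

Falling at 2.2%, it halves about every 70/2.2 = 31.82 years.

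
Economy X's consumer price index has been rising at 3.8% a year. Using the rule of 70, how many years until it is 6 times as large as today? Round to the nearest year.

Doubling time ≈ 70/3.8 = 18.42 years.
6× is log₂ 6 ≈ 2.58 doublings, so ≈ 2.58 × 18.42 = 48 years.

approximately 48 years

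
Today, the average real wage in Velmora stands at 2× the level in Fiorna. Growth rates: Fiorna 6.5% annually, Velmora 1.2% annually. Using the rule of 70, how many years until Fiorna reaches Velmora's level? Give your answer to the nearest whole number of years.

The growth-rate gap is 6.5% − 1.2% = 5.3 percentage points.
So the ratio between them halves every 70/5.3 ≈ 13.21 years.
A 2× gap closes after 1 halving: 1 × 13.21 ≈ 13 years.

≈ 13 years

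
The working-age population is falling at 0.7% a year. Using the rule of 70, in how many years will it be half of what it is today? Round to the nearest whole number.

Halving time ≈ 70 / 0.7 = 100.00 → 100 years.

≈ 100 years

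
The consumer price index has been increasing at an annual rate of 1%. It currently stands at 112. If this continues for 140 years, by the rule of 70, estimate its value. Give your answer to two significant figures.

Doubling time ≈ 70/1 = 70.00 years.
140 years is 140/70.00 ≈ 2.00 doublings, a factor of 2^2.00 ≈ 4.00.
112 × 4.00 ≈ 450.

roughly 450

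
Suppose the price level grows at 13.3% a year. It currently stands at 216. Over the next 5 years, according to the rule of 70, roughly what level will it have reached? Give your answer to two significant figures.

roughly 420

Doubling time ≈ 70/13.3 = 5.26 years.
5 years is 5/5.26 ≈ 0.95 doublings, a factor of 2^0.95 ≈ 1.93.
216 × 1.93 ≈ 420.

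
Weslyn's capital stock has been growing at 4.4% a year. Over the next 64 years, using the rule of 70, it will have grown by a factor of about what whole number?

At 4.4% one doubling takes ≈ 15.91 years; 64 years is 4 of them, so ×16.

≈ 16 times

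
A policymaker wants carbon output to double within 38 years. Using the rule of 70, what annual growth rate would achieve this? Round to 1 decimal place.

70 / 38 ≈ 1.84, so about 1.8% a year.

about 1.8%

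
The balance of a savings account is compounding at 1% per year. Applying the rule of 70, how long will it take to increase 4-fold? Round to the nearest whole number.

One doubling takes 70/1 = 70.00 years.
4× is 2 doublings, so 2 × 70.00 ≈ 140 years.

around 140 years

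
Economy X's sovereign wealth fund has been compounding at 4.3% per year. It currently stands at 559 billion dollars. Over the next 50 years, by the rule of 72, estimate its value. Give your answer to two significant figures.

about 4400 billion dollars

Doubling time ≈ 72/4.3 = 16.74 years.
50 years is 50/16.74 ≈ 2.99 doublings, a factor of 2^2.99 ≈ 7.94.
559 × 7.94 ≈ 4400 billion dollars.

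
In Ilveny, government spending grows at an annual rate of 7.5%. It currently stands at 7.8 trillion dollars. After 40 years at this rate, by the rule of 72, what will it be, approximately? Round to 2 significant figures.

around 140 trillion dollars

It doubles every 72/7.5 ≈ 9.60 years, so 40 years is 4.17 doublings.
2^4.17 ≈ 18.00; 7.8 × 18.00 ≈ 140 trillion dollars.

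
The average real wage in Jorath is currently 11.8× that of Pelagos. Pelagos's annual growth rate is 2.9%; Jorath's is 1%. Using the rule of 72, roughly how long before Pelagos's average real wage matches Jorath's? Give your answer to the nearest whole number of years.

about 135 years

The growth-rate gap is 2.9% − 1% = 1.9 percentage points.
So the ratio between them halves every 72/1.9 ≈ 37.89 years.
An 11.8× gap takes log₂(11.8) ≈ 3.56 halvings to close: 3.56 × 37.89 ≈ 135 years.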